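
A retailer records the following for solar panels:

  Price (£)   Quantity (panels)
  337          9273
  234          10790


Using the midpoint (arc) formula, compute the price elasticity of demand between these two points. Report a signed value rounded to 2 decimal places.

-0.42

%ΔQ = (10790 − 9273) / [(9273 + 10790)/2] = 1517/10031.5 = 0.151223…
%ΔP = (234 − 337) / [(337 + 234)/2] = -103/285.5 = -0.360770…
Arc Ed = %ΔQ / %ΔP = (1517/10031.5) / (-103/285.5) = -0.4191…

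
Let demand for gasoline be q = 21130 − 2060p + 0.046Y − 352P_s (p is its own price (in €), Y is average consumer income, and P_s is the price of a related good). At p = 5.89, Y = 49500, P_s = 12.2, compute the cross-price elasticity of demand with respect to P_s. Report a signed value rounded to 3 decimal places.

-0.615

At the given values, q = 21130 − 2060(5.89) + 0.046(49500) − 352(12.2) = 6979.2.
∂q/∂P_s = -352.
E = (-352) × (12.2/6979.2) = -0.61531…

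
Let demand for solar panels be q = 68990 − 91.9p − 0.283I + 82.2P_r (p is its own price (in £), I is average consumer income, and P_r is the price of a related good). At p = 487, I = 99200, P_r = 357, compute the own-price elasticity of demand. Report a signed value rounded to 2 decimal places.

At the given values, q = 68990 − 91.9(487) − 0.283(99200) + 82.2(357) = 25506.5.
∂q/∂p = −91.9.
E = (-91.9) × (487/25506.5) = -1.7546…

-1.75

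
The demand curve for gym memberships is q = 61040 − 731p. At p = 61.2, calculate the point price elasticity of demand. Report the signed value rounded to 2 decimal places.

dq/dp = −731. At p = 61.2, q = 61040 − 731(61.2) = 16302.8.
Ed = (dq/dp)·(p/q) = −731 × (61.2/16302.8) = -2.7441…

-2.74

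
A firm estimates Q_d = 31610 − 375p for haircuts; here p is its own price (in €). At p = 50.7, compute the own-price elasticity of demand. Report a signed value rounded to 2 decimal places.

At the given values, Q_d = 31610 − 375(50.7) = 12597.5.
∂Q_d/∂p = −375.
E = (-375) × (50.7/12597.5) = -1.5092…

-1.51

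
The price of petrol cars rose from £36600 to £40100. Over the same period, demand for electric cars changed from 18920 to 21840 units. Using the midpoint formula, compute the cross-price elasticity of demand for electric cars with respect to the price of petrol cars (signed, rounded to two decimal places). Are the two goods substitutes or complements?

1.57; substitutes

%ΔQ_{electric cars} = (21840 − 18920)/avg = 2920/20380 = 0.143277…
%ΔP_{petrol cars} = (40100 − 36600)/avg = 3500/38350 = 0.091264…
E_cross = (2920/20380) / (3500/38350) = 1.5699…
E_cross > 0 ⇒ the goods are substitutes.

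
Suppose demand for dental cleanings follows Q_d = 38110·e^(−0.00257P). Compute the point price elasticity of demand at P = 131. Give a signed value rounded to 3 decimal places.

-0.337

dQ_d/dP = −0.00257·Q_d = -69.9452. At P = 131, Q_d = 27216.
Ed = (dQ_d/dP)·(P/Q_d) = (-69.9452) × (131/27216) = -0.33667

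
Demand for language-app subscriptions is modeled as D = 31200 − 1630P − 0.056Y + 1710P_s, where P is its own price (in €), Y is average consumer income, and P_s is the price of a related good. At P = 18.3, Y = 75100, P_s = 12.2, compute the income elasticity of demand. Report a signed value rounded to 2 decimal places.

At the given values, D = 31200 − 1630(18.3) − 0.056(75100) + 1710(12.2) = 18027.4.
∂D/∂Y = -0.056.
E = (-0.056) × (75100/18027.4) = -0.2332…

-0.23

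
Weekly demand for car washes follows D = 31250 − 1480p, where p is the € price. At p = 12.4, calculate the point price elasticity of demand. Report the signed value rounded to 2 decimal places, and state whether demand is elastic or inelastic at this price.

-1.42; elastic

dD/dp = −1480. At p = 12.4, D = 31250 − 1480(12.4) = 12898.
Ed = (dD/dp)·(p/D) = −1480 × (12.4/12898) = -1.4228…
|Ed| = 1.42 > 1, so demand is elastic.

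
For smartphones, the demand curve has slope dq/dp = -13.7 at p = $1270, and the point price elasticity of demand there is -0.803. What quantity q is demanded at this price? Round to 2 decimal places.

21667.50

Ed = (dq/dp)·(p/q) ⇒ q = (dq/dp)·p/Ed = (-13.7)·1270/(-0.803) = 21667.4968…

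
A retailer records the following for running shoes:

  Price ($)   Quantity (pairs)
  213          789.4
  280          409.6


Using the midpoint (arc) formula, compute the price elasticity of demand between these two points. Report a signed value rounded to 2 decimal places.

-2.33

%ΔQ = (409.6 − 789.4) / [(789.4 + 409.6)/2] = -379.8/599.5 = -0.633527…
%ΔP = (280 − 213) / [(213 + 280)/2] = 67/246.5 = 0.271805…
Arc Ed = %ΔQ / %ΔP = (-379.8/599.5) / (67/246.5) = -2.3308…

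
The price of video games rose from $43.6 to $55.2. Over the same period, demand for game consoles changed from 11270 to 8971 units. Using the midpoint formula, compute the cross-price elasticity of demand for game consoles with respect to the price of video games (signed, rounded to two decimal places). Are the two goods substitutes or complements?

%ΔQ_{game consoles} = (8971 − 11270)/avg = -2299/10120.5 = -0.227162…
%ΔP_{video games} = (55.2 − 43.6)/avg = 11.6/49.4 = 0.234817…
E_cross = (-2299/10120.5) / (11.6/49.4) = -0.9673…
E_cross < 0 ⇒ the goods are complements.

-0.97; complements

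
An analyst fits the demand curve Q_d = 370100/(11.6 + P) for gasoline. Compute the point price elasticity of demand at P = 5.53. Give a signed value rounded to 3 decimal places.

dQ_d/dP = −370100/(11.6 + P)² = -1261.26. At P = 5.53, Q_d = 21605.4.
Ed = (dQ_d/dP)·(P/Q_d) = (-1261.26) × (5.53/21605.4) = -0.32282…

-0.323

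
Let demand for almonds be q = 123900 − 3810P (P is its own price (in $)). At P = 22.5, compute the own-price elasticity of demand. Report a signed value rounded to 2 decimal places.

-2.25

At the given values, q = 123900 − 3810(22.5) = 38175.
∂q/∂P = −3810.
E = (-3810) × (22.5/38175) = -2.2455…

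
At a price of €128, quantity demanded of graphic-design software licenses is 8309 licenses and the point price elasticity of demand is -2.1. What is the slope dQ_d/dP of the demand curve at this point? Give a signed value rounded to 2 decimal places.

-136.32

Ed = (dQ_d/dP)·(P/Q_d) ⇒ dQ_d/dP = Ed·Q_d/P = (-2.1)·8309/128 = -136.3195…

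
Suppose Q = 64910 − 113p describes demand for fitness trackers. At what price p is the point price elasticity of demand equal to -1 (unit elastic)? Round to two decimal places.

287.21

Ed = −113p/(64910 − 113p). Set this equal to -1:
113p = 1·(64910 − 113p) ⇒ 113p(1 + 1) = 1·64910
p = 1·64910 / (113·2) = 287.2123…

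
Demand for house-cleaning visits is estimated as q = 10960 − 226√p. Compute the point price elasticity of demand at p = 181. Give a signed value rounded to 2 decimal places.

-0.19

dq/dp = −226/(2√p) = -8.39922. At p = 181, q = 7919.48.
Ed = (dq/dp)·(p/q) = (-8.39922) × (181/7919.48) = -0.1919…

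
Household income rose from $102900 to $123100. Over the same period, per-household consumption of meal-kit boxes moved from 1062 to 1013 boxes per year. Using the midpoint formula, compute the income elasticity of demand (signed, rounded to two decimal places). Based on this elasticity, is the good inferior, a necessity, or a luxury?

%ΔQ = (1013 − 1062)/[( 1062 + 1013)/2] = -49/1037.5 = -0.047228…
%ΔIncome = (123100 − 102900)/[( 102900 + 123100)/2] = 20200/113000 = 0.178761…
E_income = (-49/1037.5) / (20200/113000) = -0.2642…
E_income < 0 ⇒ inferior good.

-0.26; inferior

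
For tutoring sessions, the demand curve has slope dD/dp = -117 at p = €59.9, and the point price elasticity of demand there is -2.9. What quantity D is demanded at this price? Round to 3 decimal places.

Ed = (dD/dp)·(p/D) ⇒ D = (dD/dp)·p/Ed = (-117)·59.9/(-2.9) = 2416.65517…

2416.655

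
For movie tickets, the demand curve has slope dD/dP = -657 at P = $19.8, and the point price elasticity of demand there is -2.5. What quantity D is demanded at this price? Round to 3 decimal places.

5203.440

Ed = (dD/dP)·(P/D) ⇒ D = (dD/dP)·P/Ed = (-657)·19.8/(-2.5) = 5203.44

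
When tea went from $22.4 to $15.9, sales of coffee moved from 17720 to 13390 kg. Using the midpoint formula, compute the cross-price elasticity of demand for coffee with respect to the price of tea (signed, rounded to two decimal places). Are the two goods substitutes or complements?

0.82; substitutes

%ΔQ_{coffee} = (13390 − 17720)/avg = -4330/15555 = -0.278367…
%ΔP_{tea} = (15.9 − 22.4)/avg = -6.5/19.15 = -0.339425…
E_cross = (-4330/15555) / (-6.5/19.15) = 0.8201…
E_cross > 0 ⇒ the goods are substitutes.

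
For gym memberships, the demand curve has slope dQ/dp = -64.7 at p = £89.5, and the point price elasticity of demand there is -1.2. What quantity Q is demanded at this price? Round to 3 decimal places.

Ed = (dQ/dp)·(p/Q) ⇒ Q = (dQ/dp)·p/Ed = (-64.7)·89.5/(-1.2) = 4825.54166…

4825.542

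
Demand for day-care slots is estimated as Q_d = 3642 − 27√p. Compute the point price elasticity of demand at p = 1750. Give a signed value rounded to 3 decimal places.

dQ_d/dp = −27/(2√p) = -0.322712. At p = 1750, Q_d = 2512.51.
Ed = (dQ_d/dp)·(p/Q_d) = (-0.322712) × (1750/2512.51) = -0.22477…

-0.225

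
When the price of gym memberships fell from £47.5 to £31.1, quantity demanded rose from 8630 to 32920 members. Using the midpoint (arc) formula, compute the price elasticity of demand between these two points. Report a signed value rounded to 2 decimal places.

%ΔQ = (32920 − 8630) / [(8630 + 32920)/2] = 24290/20775 = 1.169193…
%ΔP = (31.1 − 47.5) / [(47.5 + 31.1)/2] = -16.4/39.3 = -0.417302…
Arc Ed = %ΔQ / %ΔP = (24290/20775) / (-16.4/39.3) = -2.8017…

-2.80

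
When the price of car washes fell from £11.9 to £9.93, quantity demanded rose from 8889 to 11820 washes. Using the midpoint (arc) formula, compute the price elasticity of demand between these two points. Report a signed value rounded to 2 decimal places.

%ΔQ = (11820 − 8889) / [(8889 + 11820)/2] = 2931/10354.5 = 0.283065…
%ΔP = (9.93 − 11.9) / [(11.9 + 9.93)/2] = -1.97/10.915 = -0.180485…
Arc Ed = %ΔQ / %ΔP = (2931/10354.5) / (-1.97/10.915) = -1.5683…

-1.57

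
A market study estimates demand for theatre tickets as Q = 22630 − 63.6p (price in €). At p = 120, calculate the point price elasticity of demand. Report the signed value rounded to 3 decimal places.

-0.509

dQ/dp = −63.6. At p = 120, Q = 22630 − 63.6(120) = 14998.
Ed = (dQ/dp)·(p/Q) = −63.6 × (120/14998) = -0.50886…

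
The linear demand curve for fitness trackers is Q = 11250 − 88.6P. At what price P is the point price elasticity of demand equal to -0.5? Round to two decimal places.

42.33

Ed = −88.6P/(11250 − 88.6P). Set this equal to -0.5:
88.6P = 0.5·(11250 − 88.6P) ⇒ 88.6P(1 + 0.5) = 0.5·11250
P = 0.5·11250 / (88.6·1.5) = 42.3250…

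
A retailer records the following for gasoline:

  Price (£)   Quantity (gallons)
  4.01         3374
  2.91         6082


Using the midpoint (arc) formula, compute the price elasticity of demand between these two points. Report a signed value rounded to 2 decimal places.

-1.80

%ΔQ = (6082 − 3374) / [(3374 + 6082)/2] = 2708/4728 = 0.572758…
%ΔP = (2.91 − 4.01) / [(4.01 + 2.91)/2] = -1.1/3.46 = -0.317919…
Arc Ed = %ΔQ / %ΔP = (2708/4728) / (-1.1/3.46) = -1.8015…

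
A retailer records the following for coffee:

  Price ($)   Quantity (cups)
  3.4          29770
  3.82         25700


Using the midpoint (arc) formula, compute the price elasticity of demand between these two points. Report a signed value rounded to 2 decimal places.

-1.26

%ΔQ = (25700 − 29770) / [(29770 + 25700)/2] = -4070/27735 = -0.146745…
%ΔP = (3.82 − 3.4) / [(3.4 + 3.82)/2] = 0.42/3.61 = 0.116343…
Arc Ed = %ΔQ / %ΔP = (-4070/27735) / (0.42/3.61) = -1.2613…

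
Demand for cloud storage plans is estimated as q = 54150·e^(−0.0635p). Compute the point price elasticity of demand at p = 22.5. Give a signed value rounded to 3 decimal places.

-1.429

dq/dp = −0.0635·q = -823.899. At p = 22.5, q = 12974.8.
Ed = (dq/dp)·(p/q) = (-823.899) × (22.5/12974.8) = -1.42875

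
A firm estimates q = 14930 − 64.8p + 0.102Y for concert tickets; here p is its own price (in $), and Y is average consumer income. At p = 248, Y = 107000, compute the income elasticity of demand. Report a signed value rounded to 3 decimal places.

1.117

At the given values, q = 14930 − 64.8(248) + 0.102(107000) = 9773.6.
∂q/∂Y = 0.102.
E = (0.102) × (107000/9773.6) = 1.11668…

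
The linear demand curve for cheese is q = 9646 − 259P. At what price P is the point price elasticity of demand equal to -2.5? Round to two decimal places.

26.60

Ed = −259P/(9646 − 259P). Set this equal to -2.5:
259P = 2.5·(9646 − 259P) ⇒ 259P(1 + 2.5) = 2.5·9646
P = 2.5·9646 / (259·3.5) = 26.6023…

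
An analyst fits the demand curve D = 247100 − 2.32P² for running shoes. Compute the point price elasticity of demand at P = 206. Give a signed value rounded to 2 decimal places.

dD/dP = −2·2.32·P = -955.84. At P = 206, D = 148648.48.
Ed = (dD/dP)·(P/D) = (-955.84) × (206/148648.48) = -1.3246…

-1.32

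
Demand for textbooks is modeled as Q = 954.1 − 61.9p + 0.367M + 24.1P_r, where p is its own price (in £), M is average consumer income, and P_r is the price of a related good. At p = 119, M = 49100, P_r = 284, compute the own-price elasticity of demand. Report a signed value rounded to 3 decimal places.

-0.399

At the given values, Q = 954.1 − 61.9(119) + 0.367(49100) + 24.1(284) = 18452.1.
∂Q/∂p = −61.9.
E = (-61.9) × (119/18452.1) = -0.39920…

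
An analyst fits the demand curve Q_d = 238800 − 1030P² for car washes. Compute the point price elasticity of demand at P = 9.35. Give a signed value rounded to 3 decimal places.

dQ_d/dP = −2·1030·P = -19261. At P = 9.35, Q_d = 148754.825.
Ed = (dQ_d/dP)·(P/Q_d) = (-19261) × (9.35/148754.825) = -1.21065…

-1.211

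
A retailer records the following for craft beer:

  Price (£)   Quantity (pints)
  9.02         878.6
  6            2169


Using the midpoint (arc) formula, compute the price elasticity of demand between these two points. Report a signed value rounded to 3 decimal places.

-2.106

%ΔQ = (2169 − 878.6) / [(878.6 + 2169)/2] = 1290.4/1523.8 = 0.846830…
%ΔP = (6 − 9.02) / [(9.02 + 6)/2] = -3.02/7.51 = -0.402130…
Arc Ed = %ΔQ / %ΔP = (1290.4/1523.8) / (-3.02/7.51) = -2.10585…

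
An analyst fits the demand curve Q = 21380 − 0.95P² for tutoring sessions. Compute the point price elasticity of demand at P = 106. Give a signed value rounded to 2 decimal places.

-1.99

dQ/dP = −2·0.95·P = -201.4. At P = 106, Q = 10705.8.
Ed = (dQ/dP)·(P/Q) = (-201.4) × (106/10705.8) = -1.9940…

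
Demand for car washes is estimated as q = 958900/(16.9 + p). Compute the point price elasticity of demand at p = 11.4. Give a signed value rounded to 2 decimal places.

dq/dp = −958900/(16.9 + p)² = -1197.29. At p = 11.4, q = 33883.4.
Ed = (dq/dp)·(p/q) = (-1197.29) × (11.4/33883.4) = -0.4028…

-0.40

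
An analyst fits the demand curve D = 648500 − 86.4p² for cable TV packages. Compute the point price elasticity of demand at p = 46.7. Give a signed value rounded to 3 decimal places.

dD/dp = −2·86.4·p = -8069.76. At p = 46.7, D = 460071.104.
Ed = (dD/dp)·(p/D) = (-8069.76) × (46.7/460071.104) = -0.81912…

-0.819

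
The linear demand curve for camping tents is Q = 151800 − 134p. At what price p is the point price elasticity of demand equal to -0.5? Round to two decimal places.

377.61

Ed = −134p/(151800 − 134p). Set this equal to -0.5:
134p = 0.5·(151800 − 134p) ⇒ 134p(1 + 0.5) = 0.5·151800
p = 0.5·151800 / (134·1.5) = 377.6119…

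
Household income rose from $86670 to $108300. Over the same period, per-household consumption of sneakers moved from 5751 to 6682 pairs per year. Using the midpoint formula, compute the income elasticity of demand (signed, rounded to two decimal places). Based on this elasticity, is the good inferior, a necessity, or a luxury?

%ΔQ = (6682 − 5751)/[( 5751 + 6682)/2] = 931/6216.5 = 0.149762…
%ΔIncome = (108300 − 86670)/[( 86670 + 108300)/2] = 21630/97485 = 0.221880…
E_income = (931/6216.5) / (21630/97485) = 0.6749…
0 < E_income < 1 ⇒ normal good, necessity.

0.67; necessity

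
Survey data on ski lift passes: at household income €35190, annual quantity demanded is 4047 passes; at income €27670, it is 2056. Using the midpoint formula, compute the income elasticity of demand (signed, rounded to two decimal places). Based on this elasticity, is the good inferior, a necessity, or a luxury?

2.73; luxury

%ΔQ = (2056 − 4047)/[( 4047 + 2056)/2] = -1991/3051.5 = -0.652466…
%ΔIncome = (27670 − 35190)/[( 35190 + 27670)/2] = -7520/31430 = -0.239261…
E_income = (-1991/3051.5) / (-7520/31430) = 2.7269…
E_income > 1 ⇒ normal good, luxury.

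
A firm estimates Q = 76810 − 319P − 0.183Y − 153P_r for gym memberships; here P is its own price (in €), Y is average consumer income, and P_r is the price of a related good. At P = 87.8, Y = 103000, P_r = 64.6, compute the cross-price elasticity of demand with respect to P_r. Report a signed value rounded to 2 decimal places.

At the given values, Q = 76810 − 319(87.8) − 0.183(103000) − 153(64.6) = 20069.
∂Q/∂P_r = -153.
E = (-153) × (64.6/20069) = -0.4924…

-0.49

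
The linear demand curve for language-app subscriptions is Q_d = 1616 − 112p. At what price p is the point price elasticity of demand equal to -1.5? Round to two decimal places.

8.66

Ed = −112p/(1616 − 112p). Set this equal to -1.5:
112p = 1.5·(1616 − 112p) ⇒ 112p(1 + 1.5) = 1.5·1616
p = 1.5·1616 / (112·2.5) = 8.6571…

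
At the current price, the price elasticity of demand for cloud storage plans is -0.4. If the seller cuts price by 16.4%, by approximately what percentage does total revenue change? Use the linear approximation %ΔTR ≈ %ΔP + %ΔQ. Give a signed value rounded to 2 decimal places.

-9.84%

%ΔQ ≈ Ed × %ΔP = (-0.4) × (-16.4%) = +6.5600%
%ΔTR ≈ %ΔP + %ΔQ = (-16.4%) + (+6.5600%) = -9.8400%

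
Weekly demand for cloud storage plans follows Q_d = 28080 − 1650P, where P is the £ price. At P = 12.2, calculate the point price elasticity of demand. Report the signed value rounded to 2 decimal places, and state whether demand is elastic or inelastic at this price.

-2.53; elastic

dQ_d/dP = −1650. At P = 12.2, Q_d = 28080 − 1650(12.2) = 7950.
Ed = (dQ_d/dP)·(P/Q_d) = −1650 × (12.2/7950) = -2.5320…
|Ed| = 2.53 > 1, so demand is elastic.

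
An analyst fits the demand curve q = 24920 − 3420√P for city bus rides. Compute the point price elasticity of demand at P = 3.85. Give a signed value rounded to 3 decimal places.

dq/dP = −3420/(2√P) = -871.497. At P = 3.85, q = 18209.5.
Ed = (dq/dP)·(P/q) = (-871.497) × (3.85/18209.5) = -0.18425…

-0.184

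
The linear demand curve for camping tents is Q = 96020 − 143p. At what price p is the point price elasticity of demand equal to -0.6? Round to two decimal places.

251.80

Ed = −143p/(96020 − 143p). Set this equal to -0.6:
143p = 0.6·(96020 − 143p) ⇒ 143p(1 + 0.6) = 0.6·96020
p = 0.6·96020 / (143·1.6) = 251.8006…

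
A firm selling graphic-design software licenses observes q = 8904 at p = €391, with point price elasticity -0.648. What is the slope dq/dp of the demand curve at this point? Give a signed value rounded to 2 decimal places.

-14.76

Ed = (dq/dp)·(p/q) ⇒ dq/dp = Ed·q/p = (-0.648)·8904/391 = -14.7565…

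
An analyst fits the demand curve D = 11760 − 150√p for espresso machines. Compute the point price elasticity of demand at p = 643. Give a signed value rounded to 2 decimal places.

dD/dp = −150/(2√p) = -2.95771. At p = 643, D = 7956.38.
Ed = (dD/dp)·(p/D) = (-2.95771) × (643/7956.38) = -0.2390…

-0.24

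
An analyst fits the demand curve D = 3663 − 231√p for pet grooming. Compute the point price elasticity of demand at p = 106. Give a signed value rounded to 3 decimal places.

dD/dp = −231/(2√p) = -11.2184. At p = 106, D = 1284.71.
Ed = (dD/dp)·(p/D) = (-11.2184) × (106/1284.71) = -0.92561…

-0.926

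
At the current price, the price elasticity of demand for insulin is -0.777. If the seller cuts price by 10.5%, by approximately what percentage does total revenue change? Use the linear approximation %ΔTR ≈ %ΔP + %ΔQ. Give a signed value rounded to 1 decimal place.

-2.3%

%ΔQ ≈ Ed × %ΔP = (-0.777) × (-10.5%) = +8.1585%
%ΔTR ≈ %ΔP + %ΔQ = (-10.5%) + (+8.1585%) = -2.3415%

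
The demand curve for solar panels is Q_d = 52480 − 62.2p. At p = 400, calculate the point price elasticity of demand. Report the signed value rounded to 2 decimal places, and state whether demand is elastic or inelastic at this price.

-0.90; inelastic

dQ_d/dp = −62.2. At p = 400, Q_d = 52480 − 62.2(400) = 27600.
Ed = (dQ_d/dp)·(p/Q_d) = −62.2 × (400/27600) = -0.9014…
|Ed| = 0.90 < 1, so demand is inelastic.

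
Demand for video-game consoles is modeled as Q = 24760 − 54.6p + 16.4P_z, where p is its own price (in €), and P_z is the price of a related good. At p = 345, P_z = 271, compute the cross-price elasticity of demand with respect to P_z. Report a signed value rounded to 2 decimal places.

At the given values, Q = 24760 − 54.6(345) + 16.4(271) = 10367.4.
∂Q/∂P_z = 16.4.
E = (16.4) × (271/10367.4) = 0.4286…

0.43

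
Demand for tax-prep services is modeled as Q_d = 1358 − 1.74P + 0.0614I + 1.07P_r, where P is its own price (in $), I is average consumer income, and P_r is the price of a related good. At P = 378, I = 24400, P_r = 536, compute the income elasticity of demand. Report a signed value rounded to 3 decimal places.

0.540

At the given values, Q_d = 1358 − 1.74(378) + 0.0614(24400) + 1.07(536) = 2771.96.
∂Q_d/∂I = 0.0614.
E = (0.0614) × (24400/2771.96) = 0.54046…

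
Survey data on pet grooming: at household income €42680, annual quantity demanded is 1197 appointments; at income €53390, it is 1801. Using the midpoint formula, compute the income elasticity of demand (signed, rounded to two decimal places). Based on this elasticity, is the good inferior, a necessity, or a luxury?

1.81; luxury

%ΔQ = (1801 − 1197)/[( 1197 + 1801)/2] = 604/1499 = 0.402935…
%ΔIncome = (53390 − 42680)/[( 42680 + 53390)/2] = 10710/48035 = 0.222962…
E_income = (604/1499) / (10710/48035) = 1.8071…
E_income > 1 ⇒ normal good, luxury.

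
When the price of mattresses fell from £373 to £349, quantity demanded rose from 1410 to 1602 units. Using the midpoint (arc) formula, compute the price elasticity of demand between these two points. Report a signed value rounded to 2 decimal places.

-1.92

%ΔQ = (1602 − 1410) / [(1410 + 1602)/2] = 192/1506 = 0.127490…
%ΔP = (349 − 373) / [(373 + 349)/2] = -24/361 = -0.066481…
Arc Ed = %ΔQ / %ΔP = (192/1506) / (-24/361) = -1.9176…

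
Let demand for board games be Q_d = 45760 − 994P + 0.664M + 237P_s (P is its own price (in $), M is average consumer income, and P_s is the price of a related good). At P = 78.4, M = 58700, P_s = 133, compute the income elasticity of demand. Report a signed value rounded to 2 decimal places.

1.02

At the given values, Q_d = 45760 − 994(78.4) + 0.664(58700) + 237(133) = 38328.2.
∂Q_d/∂M = 0.664.
E = (0.664) × (58700/38328.2) = 1.0169…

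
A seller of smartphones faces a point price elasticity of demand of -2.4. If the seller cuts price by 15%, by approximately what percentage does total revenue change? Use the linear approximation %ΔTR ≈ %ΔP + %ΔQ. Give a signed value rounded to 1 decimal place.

+21.0%

%ΔQ ≈ Ed × %ΔP = (-2.4) × (-15%) = +36.0000%
%ΔTR ≈ %ΔP + %ΔQ = (-15%) + (+36.0000%) = +21.0000%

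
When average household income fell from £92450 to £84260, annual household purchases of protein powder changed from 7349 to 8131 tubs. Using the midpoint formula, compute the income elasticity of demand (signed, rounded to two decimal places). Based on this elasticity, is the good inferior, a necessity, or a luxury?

%ΔQ = (8131 − 7349)/[( 7349 + 8131)/2] = 782/7740 = 0.101033…
%ΔIncome = (84260 − 92450)/[( 92450 + 84260)/2] = -8190/88355 = -0.092694…
E_income = (782/7740) / (-8190/88355) = -1.0899…
E_income < 0 ⇒ inferior good.

-1.09; inferior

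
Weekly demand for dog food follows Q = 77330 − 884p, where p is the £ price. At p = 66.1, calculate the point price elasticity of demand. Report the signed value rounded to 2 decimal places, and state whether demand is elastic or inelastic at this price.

-3.09; elastic

dQ/dp = −884. At p = 66.1, Q = 77330 − 884(66.1) = 18897.6.
Ed = (dQ/dp)·(p/Q) = −884 × (66.1/18897.6) = -3.0920…
|Ed| = 3.09 > 1, so demand is elastic.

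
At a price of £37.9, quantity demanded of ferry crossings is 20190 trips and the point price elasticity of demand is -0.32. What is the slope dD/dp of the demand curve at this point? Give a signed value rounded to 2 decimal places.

-170.47

Ed = (dD/dp)·(p/D) ⇒ dD/dp = Ed·D/p = (-0.32)·20190/37.9 = -170.4696…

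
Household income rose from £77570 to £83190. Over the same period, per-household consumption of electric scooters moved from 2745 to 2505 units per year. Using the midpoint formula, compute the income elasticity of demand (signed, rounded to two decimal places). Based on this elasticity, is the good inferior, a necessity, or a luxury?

%ΔQ = (2505 − 2745)/[( 2745 + 2505)/2] = -240/2625 = -0.091428…
%ΔIncome = (83190 − 77570)/[( 77570 + 83190)/2] = 5620/80380 = 0.069917…
E_income = (-240/2625) / (5620/80380) = -1.3076…
E_income < 0 ⇒ inferior good.

-1.31; inferior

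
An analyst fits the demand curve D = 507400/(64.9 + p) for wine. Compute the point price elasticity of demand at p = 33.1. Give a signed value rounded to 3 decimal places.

-0.338

dD/dp = −507400/(64.9 + p)² = -52.8322. At p = 33.1, D = 5177.55.
Ed = (dD/dp)·(p/D) = (-52.8322) × (33.1/5177.55) = -0.33775…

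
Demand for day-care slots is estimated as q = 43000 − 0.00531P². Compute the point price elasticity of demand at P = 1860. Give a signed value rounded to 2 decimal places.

-1.49

dq/dP = −2·0.00531·P = -19.7532. At P = 1860, q = 24629.524.
Ed = (dq/dP)·(P/q) = (-19.7532) × (1860/24629.524) = -1.4917…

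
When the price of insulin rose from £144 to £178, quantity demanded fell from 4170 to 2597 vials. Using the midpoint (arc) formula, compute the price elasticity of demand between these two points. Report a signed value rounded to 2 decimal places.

%ΔQ = (2597 − 4170) / [(4170 + 2597)/2] = -1573/3383.5 = -0.464903…
%ΔP = (178 − 144) / [(144 + 178)/2] = 34/161 = 0.211180…
Arc Ed = %ΔQ / %ΔP = (-1573/3383.5) / (34/161) = -2.2014…

-2.20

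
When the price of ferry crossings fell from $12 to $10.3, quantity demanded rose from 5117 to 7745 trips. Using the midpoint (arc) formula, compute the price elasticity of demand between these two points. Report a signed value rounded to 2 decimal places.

-2.68

%ΔQ = (7745 − 5117) / [(5117 + 7745)/2] = 2628/6431 = 0.408645…
%ΔP = (10.3 − 12) / [(12 + 10.3)/2] = -1.7/11.15 = -0.152466…
Arc Ed = %ΔQ / %ΔP = (2628/6431) / (-1.7/11.15) = -2.6802…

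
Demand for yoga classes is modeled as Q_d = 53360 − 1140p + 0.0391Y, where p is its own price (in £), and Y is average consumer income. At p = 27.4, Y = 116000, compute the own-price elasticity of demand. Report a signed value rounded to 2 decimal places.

-1.17

At the given values, Q_d = 53360 − 1140(27.4) + 0.0391(116000) = 26659.6.
∂Q_d/∂p = −1140.
E = (-1140) × (27.4/26659.6) = -1.1716…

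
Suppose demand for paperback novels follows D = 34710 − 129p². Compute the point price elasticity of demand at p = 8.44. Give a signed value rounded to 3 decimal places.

dD/dp = −2·129·p = -2177.52. At p = 8.44, D = 25520.8656.
Ed = (dD/dp)·(p/D) = (-2177.52) × (8.44/25520.8656) = -0.72012…

-0.720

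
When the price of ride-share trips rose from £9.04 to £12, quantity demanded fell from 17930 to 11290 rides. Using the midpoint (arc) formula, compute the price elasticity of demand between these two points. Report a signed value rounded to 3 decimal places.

-1.615

%ΔQ = (11290 − 17930) / [(17930 + 11290)/2] = -6640/14610 = -0.454483…
%ΔP = (12 − 9.04) / [(9.04 + 12)/2] = 2.96/10.52 = 0.281368…
Arc Ed = %ΔQ / %ΔP = (-6640/14610) / (2.96/10.52) = -1.61525…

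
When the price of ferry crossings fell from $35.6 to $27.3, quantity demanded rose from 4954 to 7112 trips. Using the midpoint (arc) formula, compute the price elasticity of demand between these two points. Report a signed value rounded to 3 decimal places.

-1.355

%ΔQ = (7112 − 4954) / [(4954 + 7112)/2] = 2158/6033 = 0.357699…
%ΔP = (27.3 − 35.6) / [(35.6 + 27.3)/2] = -8.3/31.45 = -0.263910…
Arc Ed = %ΔQ / %ΔP = (2158/6033) / (-8.3/31.45) = -1.35537…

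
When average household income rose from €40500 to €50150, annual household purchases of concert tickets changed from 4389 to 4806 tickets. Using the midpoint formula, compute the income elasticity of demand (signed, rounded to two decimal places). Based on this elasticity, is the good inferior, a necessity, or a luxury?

%ΔQ = (4806 − 4389)/[( 4389 + 4806)/2] = 417/4597.5 = 0.090701…
%ΔIncome = (50150 − 40500)/[( 40500 + 50150)/2] = 9650/45325 = 0.212906…
E_income = (417/4597.5) / (9650/45325) = 0.4260…
0 < E_income < 1 ⇒ normal good, necessity.

0.43; necessity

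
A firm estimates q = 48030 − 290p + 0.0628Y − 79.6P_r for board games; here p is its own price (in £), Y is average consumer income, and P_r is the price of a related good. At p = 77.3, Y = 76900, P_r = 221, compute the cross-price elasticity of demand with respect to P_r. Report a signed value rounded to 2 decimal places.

At the given values, q = 48030 − 290(77.3) + 0.0628(76900) − 79.6(221) = 12850.72.
∂q/∂P_r = -79.6.
E = (-79.6) × (221/12850.72) = -1.3689…

-1.37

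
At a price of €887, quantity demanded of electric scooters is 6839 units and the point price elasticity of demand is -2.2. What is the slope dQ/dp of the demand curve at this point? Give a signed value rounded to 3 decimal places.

-16.963

Ed = (dQ/dp)·(p/Q) ⇒ dQ/dp = Ed·Q/p = (-2.2)·6839/887 = -16.96257…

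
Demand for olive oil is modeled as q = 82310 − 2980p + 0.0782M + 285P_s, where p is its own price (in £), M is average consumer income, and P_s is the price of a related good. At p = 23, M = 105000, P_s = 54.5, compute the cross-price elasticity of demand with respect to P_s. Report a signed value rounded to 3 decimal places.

0.414

At the given values, q = 82310 − 2980(23) + 0.0782(105000) + 285(54.5) = 37513.5.
∂q/∂P_s = 285.
E = (285) × (54.5/37513.5) = 0.41405…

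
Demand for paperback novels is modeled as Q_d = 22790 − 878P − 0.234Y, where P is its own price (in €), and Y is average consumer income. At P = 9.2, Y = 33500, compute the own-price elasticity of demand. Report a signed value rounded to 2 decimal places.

At the given values, Q_d = 22790 − 878(9.2) − 0.234(33500) = 6873.4.
∂Q_d/∂P = −878.
E = (-878) × (9.2/6873.4) = -1.1751…

-1.18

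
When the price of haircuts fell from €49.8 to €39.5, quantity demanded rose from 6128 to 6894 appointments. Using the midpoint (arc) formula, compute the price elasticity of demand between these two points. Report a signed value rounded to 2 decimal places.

-0.51

%ΔQ = (6894 − 6128) / [(6128 + 6894)/2] = 766/6511 = 0.117647…
%ΔP = (39.5 − 49.8) / [(49.8 + 39.5)/2] = -10.3/44.65 = -0.230683…
Arc Ed = %ΔQ / %ΔP = (766/6511) / (-10.3/44.65) = -0.5099…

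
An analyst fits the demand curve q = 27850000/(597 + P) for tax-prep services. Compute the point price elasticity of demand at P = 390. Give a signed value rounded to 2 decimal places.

-0.40

dq/dP = −27850000/(597 + P)² = -28.5885. At P = 390, q = 28216.8.
Ed = (dq/dP)·(P/q) = (-28.5885) × (390/28216.8) = -0.3951…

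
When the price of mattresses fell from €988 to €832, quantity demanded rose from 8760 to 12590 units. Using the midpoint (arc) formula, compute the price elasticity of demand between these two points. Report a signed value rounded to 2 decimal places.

-2.09

%ΔQ = (12590 − 8760) / [(8760 + 12590)/2] = 3830/10675 = 0.358782…
%ΔP = (832 − 988) / [(988 + 832)/2] = -156/910 = -0.171428…
Arc Ed = %ΔQ / %ΔP = (3830/10675) / (-156/910) = -2.0928…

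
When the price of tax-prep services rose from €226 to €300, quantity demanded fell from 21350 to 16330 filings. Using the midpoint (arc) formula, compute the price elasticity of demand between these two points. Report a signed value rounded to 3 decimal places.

-0.947

%ΔQ = (16330 − 21350) / [(21350 + 16330)/2] = -5020/18840 = -0.266454…
%ΔP = (300 − 226) / [(226 + 300)/2] = 74/263 = 0.281368…
Arc Ed = %ΔQ / %ΔP = (-5020/18840) / (74/263) = -0.94699…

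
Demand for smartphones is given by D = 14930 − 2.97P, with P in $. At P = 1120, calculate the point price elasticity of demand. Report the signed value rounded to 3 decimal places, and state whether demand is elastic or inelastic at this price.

-0.287; inelastic

dD/dP = −2.97. At P = 1120, D = 14930 − 2.97(1120) = 11603.6.
Ed = (dD/dP)·(P/D) = −2.97 × (1120/11603.6) = -0.28666…
|Ed| = 0.287 < 1, so demand is inelastic.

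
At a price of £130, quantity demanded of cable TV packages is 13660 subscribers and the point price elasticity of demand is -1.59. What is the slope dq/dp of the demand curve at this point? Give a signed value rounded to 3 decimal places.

-167.072

Ed = (dq/dp)·(p/q) ⇒ dq/dp = Ed·q/p = (-1.59)·13660/130 = -167.07230…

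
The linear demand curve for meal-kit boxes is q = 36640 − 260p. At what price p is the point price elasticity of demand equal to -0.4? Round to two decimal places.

40.26

Ed = −260p/(36640 − 260p). Set this equal to -0.4:
260p = 0.4·(36640 − 260p) ⇒ 260p(1 + 0.4) = 0.4·36640
p = 0.4·36640 / (260·1.4) = 40.2637…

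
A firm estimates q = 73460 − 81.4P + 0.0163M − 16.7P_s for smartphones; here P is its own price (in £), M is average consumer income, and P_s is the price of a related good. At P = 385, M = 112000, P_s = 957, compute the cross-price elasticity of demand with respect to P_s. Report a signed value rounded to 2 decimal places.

At the given values, q = 73460 − 81.4(385) + 0.0163(112000) − 16.7(957) = 27964.7.
∂q/∂P_s = -16.7.
E = (-16.7) × (957/27964.7) = -0.5715…

-0.57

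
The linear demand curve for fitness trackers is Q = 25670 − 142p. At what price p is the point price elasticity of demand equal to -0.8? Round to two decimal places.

80.34

Ed = −142p/(25670 − 142p). Set this equal to -0.8:
142p = 0.8·(25670 − 142p) ⇒ 142p(1 + 0.8) = 0.8·25670
p = 0.8·25670 / (142·1.8) = 80.3442…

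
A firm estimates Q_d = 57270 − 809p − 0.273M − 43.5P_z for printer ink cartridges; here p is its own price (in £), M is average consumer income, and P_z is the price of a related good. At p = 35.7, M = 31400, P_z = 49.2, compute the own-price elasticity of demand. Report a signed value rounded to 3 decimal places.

-1.634

At the given values, Q_d = 57270 − 809(35.7) − 0.273(31400) − 43.5(49.2) = 17676.3.
∂Q_d/∂p = −809.
E = (-809) × (35.7/17676.3) = -1.63389…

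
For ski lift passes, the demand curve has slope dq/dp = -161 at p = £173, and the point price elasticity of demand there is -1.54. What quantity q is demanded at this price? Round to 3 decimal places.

18086.364

Ed = (dq/dp)·(p/q) ⇒ q = (dq/dp)·p/Ed = (-161)·173/(-1.54) = 18086.36363…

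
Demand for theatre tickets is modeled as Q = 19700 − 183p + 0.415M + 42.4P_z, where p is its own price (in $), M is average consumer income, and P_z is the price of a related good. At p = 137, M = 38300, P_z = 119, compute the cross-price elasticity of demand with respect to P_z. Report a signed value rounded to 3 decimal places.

0.324

At the given values, Q = 19700 − 183(137) + 0.415(38300) + 42.4(119) = 15569.1.
∂Q/∂P_z = 42.4.
E = (42.4) × (119/15569.1) = 0.32407…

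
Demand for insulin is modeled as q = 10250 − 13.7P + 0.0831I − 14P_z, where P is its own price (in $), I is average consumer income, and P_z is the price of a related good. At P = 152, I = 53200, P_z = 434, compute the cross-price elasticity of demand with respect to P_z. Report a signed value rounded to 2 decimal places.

At the given values, q = 10250 − 13.7(152) + 0.0831(53200) − 14(434) = 6512.52.
∂q/∂P_z = -14.
E = (-14) × (434/6512.52) = -0.9329…

-0.93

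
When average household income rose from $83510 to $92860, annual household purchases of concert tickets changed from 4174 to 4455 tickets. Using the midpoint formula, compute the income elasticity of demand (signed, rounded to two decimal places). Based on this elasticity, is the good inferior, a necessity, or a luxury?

%ΔQ = (4455 − 4174)/[( 4174 + 4455)/2] = 281/4314.5 = 0.065129…
%ΔIncome = (92860 − 83510)/[( 83510 + 92860)/2] = 9350/88185 = 0.106027…
E_income = (281/4314.5) / (9350/88185) = 0.6142…
0 < E_income < 1 ⇒ normal good, necessity.

0.61; necessity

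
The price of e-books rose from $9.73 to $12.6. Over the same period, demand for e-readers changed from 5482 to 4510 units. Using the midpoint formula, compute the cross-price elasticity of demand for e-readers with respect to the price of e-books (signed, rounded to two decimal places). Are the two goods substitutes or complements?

%ΔQ_{e-readers} = (4510 − 5482)/avg = -972/4996 = -0.194555…
%ΔP_{e-books} = (12.6 − 9.73)/avg = 2.87/11.165 = 0.257053…
E_cross = (-972/4996) / (2.87/11.165) = -0.7568…
E_cross < 0 ⇒ the goods are complements.

-0.76; complements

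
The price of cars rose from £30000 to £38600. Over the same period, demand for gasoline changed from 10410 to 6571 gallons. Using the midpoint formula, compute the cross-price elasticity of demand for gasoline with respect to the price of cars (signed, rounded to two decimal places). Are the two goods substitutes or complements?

-1.80; complements

%ΔQ_{gasoline} = (6571 − 10410)/avg = -3839/8490.5 = -0.452152…
%ΔP_{cars} = (38600 − 30000)/avg = 8600/34300 = 0.250728…
E_cross = (-3839/8490.5) / (8600/34300) = -1.8033…
E_cross < 0 ⇒ the goods are complements.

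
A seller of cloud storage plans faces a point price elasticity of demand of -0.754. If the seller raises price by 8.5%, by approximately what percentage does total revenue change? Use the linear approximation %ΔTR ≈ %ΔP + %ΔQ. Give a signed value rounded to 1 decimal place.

+2.1%

%ΔQ ≈ Ed × %ΔP = (-0.754) × (+8.5%) = -6.4090%
%ΔTR ≈ %ΔP + %ΔQ = (+8.5%) + (-6.4090%) = +2.0910%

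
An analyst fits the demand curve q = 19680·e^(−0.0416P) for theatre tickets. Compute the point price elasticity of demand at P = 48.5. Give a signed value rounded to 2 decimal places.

dq/dP = −0.0416·q = -108.864. At P = 48.5, q = 2616.93.
Ed = (dq/dP)·(P/q) = (-108.864) × (48.5/2616.93) = -2.0176

-2.02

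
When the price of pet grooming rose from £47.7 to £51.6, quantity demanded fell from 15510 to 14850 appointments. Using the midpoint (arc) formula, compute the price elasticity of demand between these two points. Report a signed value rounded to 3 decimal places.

%ΔQ = (14850 − 15510) / [(15510 + 14850)/2] = -660/15180 = -0.043478…
%ΔP = (51.6 − 47.7) / [(47.7 + 51.6)/2] = 3.9/49.65 = 0.078549…
Arc Ed = %ΔQ / %ΔP = (-660/15180) / (3.9/49.65) = -0.55351…

-0.554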